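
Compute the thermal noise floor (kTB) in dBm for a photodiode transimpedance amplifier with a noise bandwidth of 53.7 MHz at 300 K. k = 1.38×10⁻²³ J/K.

−96.5 dBm

P_n = kTB = 1.38×10⁻²³ × 300 × 5.37×10⁷ = 2.22×10⁻¹³ W
In dBm: 10 log₁₀(2.22×10⁻¹³ / 10⁻³) = −96.5 dBm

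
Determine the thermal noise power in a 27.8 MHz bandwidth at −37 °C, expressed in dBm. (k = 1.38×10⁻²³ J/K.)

T = −37 °C + 273.15 = 236.15 K
P_n = kTB = 1.38×10⁻²³ × 236.15 × 2.78×10⁷ = 9.06×10⁻¹⁴ W
In dBm: 10 log₁₀(9.06×10⁻¹⁴ / 10⁻³) = −100.4 dBm

−100.4 dBm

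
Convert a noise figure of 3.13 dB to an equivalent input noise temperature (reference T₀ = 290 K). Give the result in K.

F = 10^(3.13/10) = 2.05589
T_e = (F − 1)·T₀ = (2.05589 − 1) × 290 = 306 K

306 K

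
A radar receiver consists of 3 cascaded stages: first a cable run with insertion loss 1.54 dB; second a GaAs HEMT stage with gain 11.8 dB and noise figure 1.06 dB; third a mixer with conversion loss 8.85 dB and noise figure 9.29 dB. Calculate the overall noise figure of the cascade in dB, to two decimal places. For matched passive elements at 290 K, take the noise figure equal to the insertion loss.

Convert to linear (a loss of L dB is a gain of −L dB): F_i = 10^(NF_i/10), G_i = 10^(G_i,dB/10)
  Stage 1: F_1 = 10^(1.54/10) = 1.426, G_1 = 10^(−1.54/10) = 0.7015
  Stage 2: F_2 = 10^(1.06/10) = 1.276, G_2 = 10^(11.8/10) = 15.14
  Stage 3: F_3 = 10^(9.29/10) = 8.492, G_3 = 10^(−8.85/10) = 0.1303
Friis cascade:
  F = 1.426 + (1.276 − 1)/0.7015 + (8.492 − 1)/10.62 = 2.525
NF = 10 log₁₀(2.525) = 4.02 dB

4.02 dB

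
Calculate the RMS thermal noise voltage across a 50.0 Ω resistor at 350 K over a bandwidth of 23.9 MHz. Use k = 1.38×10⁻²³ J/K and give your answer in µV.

4.80 µV

V_n = √(4kTRB)
4kTRB = 4 × 1.38×10⁻²³ × 350 × 5.00×10¹ × 2.39×10⁷ = 2.31×10⁻¹¹ V²
V_n = √(2.31×10⁻¹¹) = 4.80×10⁻⁶ V = 4.80 µV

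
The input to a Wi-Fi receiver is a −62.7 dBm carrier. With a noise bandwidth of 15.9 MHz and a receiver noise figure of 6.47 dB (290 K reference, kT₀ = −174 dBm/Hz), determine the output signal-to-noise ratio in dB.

Noise floor: N = −174 + 10 log₁₀(B) + NF
10 log₁₀(1.59×10⁷) = 72.01 dB
N = −174 + 72.01 + 6.47 = −95.52 dBm
SNR = P_sig − N = −62.7 − (−95.52) = 32.82 dB → 32.8 dB

32.8 dB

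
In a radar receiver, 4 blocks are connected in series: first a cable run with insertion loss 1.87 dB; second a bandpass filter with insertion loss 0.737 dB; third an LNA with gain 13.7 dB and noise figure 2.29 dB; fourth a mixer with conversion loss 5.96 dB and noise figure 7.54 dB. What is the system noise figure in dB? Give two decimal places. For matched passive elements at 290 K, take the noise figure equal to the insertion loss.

Convert to linear (a loss of L dB is a gain of −L dB): F_i = 10^(NF_i/10), G_i = 10^(G_i,dB/10)
  Stage 1: F_1 = 10^(1.87/10) = 1.538, G_1 = 10^(−1.87/10) = 0.6501
  Stage 2: F_2 = 10^(0.737/10) = 1.185, G_2 = 10^(−0.737/10) = 0.8439
  Stage 3: F_3 = 10^(2.29/10) = 1.694, G_3 = 10^(13.7/10) = 23.44
  Stage 4: F_4 = 10^(7.54/10) = 5.675, G_4 = 10^(−5.96/10) = 0.2535
Friis cascade:
  F = 1.538 + (1.185 − 1)/0.6501 + (1.694 − 1)/0.5487 + (5.675 − 1)/12.86 = 3.452
NF = 10 log₁₀(3.452) = 5.38 dB

5.38 dB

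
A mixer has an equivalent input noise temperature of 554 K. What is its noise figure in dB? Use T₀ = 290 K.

F = 1 + T_e/T₀ = 1 + 554/290 = 2.91034
NF = 10 log₁₀(2.91034) = 4.64 dB

4.64 dB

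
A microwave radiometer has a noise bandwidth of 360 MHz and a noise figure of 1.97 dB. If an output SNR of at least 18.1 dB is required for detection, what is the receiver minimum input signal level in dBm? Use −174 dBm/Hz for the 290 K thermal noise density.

Sensitivity = −174 + 10 log₁₀(B) + NF + SNR_min
= −174 + 85.56 + 1.97 + 18.1
= −68.37 dBm → −68.4 dBm

−68.4 dBm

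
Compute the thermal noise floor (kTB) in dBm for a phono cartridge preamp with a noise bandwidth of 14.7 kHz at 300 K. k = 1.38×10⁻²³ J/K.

−132.2 dBm

P_n = kTB = 1.38×10⁻²³ × 300 × 1.47×10⁴ = 6.09×10⁻¹⁷ W
In dBm: 10 log₁₀(6.09×10⁻¹⁷ / 10⁻³) = −132.2 dBm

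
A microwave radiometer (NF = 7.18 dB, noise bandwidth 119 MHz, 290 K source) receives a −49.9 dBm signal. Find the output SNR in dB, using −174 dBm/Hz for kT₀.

Noise floor: N = −174 + 10 log₁₀(B) + NF
10 log₁₀(1.19×10⁸) = 80.76 dB
N = −174 + 80.76 + 7.18 = −86.06 dBm
SNR = P_sig − N = −49.9 − (−86.06) = 36.16 dB → 36.2 dB

36.2 dB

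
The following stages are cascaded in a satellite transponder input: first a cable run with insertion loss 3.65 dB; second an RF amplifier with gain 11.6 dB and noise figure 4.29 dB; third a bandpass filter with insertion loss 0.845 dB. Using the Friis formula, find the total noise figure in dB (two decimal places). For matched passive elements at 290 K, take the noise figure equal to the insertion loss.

7.96 dB

Convert to linear (a loss of L dB is a gain of −L dB): F_i = 10^(NF_i/10), G_i = 10^(G_i,dB/10)
  Stage 1: F_1 = 10^(3.65/10) = 2.317, G_1 = 10^(−3.65/10) = 0.4315
  Stage 2: F_2 = 10^(4.29/10) = 2.685, G_2 = 10^(11.6/10) = 14.45
  Stage 3: F_3 = 10^(0.845/10) = 1.215, G_3 = 10^(−0.845/10) = 0.8232
Friis cascade:
  F = 2.317 + (2.685 − 1)/0.4315 + (1.215 − 1)/6.237 = 6.257
NF = 10 log₁₀(6.257) = 7.96 dB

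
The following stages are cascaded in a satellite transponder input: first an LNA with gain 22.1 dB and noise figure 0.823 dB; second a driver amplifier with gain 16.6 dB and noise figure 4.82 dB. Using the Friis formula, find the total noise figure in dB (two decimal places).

0.87 dB

Convert to linear (a loss of L dB is a gain of −L dB): F_i = 10^(NF_i/10), G_i = 10^(G_i,dB/10)
  Stage 1: F_1 = 10^(0.823/10) = 1.209, G_1 = 10^(22.1/10) = 162.2
  Stage 2: F_2 = 10^(4.82/10) = 3.034, G_2 = 10^(16.6/10) = 45.71
Friis cascade:
  F = 1.209 + (3.034 − 1)/162.2 = 1.221
NF = 10 log₁₀(1.221) = 0.87 dB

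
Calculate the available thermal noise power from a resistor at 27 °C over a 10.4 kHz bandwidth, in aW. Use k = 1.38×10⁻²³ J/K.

43.1 aW

T = 27 °C + 273.15 = 300.15 K
P_n = kTB = 1.38×10⁻²³ × 300.15 × 1.04×10⁴ = 4.31×10⁻¹⁷ W = 43.1 aW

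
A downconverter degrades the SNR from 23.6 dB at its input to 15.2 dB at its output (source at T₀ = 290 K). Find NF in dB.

NF (dB) = SNR_in(dB) − SNR_out(dB) when the source is at T₀
NF = 23.6 − 15.2 = 8.4 dB

8.4 dB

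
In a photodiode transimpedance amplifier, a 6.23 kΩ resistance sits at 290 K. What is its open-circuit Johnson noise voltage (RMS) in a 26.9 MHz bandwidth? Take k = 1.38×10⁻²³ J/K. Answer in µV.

V_n = √(4kTRB)
4kTRB = 4 × 1.38×10⁻²³ × 290 × 6.23×10³ × 2.69×10⁷ = 2.68×10⁻⁹ V²
V_n = √(2.68×10⁻⁹) = 5.18×10⁻⁵ V = 51.8 µV

51.8 µV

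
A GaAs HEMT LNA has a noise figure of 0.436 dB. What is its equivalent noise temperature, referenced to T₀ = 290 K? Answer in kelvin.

F = 10^(0.436/10) = 1.10561
T_e = (F − 1)·T₀ = (1.10561 − 1) × 290 = 30.6 K

30.6 K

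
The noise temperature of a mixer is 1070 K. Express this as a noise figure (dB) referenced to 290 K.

F = 1 + T_e/T₀ = 1 + 1070/290 = 4.68966
NF = 10 log₁₀(4.68966) = 6.71 dB

6.71 dB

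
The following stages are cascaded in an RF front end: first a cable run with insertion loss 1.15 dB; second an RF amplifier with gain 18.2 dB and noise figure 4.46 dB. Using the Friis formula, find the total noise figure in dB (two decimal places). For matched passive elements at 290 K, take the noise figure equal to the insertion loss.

5.61 dB

Convert to linear (a loss of L dB is a gain of −L dB): F_i = 10^(NF_i/10), G_i = 10^(G_i,dB/10)
  Stage 1: F_1 = 10^(1.15/10) = 1.303, G_1 = 10^(−1.15/10) = 0.7674
  Stage 2: F_2 = 10^(4.46/10) = 2.793, G_2 = 10^(18.2/10) = 66.07
Friis cascade:
  F = 1.303 + (2.793 − 1)/0.7674 = 3.639
NF = 10 log₁₀(3.639) = 5.61 dB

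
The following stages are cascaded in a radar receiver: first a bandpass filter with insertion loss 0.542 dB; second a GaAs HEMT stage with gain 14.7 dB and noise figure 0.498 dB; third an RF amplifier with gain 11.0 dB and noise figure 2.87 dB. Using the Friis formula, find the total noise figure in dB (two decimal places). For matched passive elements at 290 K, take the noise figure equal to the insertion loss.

Convert to linear (a loss of L dB is a gain of −L dB): F_i = 10^(NF_i/10), G_i = 10^(G_i,dB/10)
  Stage 1: F_1 = 10^(0.542/10) = 1.133, G_1 = 10^(−0.542/10) = 0.8827
  Stage 2: F_2 = 10^(0.498/10) = 1.122, G_2 = 10^(14.7/10) = 29.51
  Stage 3: F_3 = 10^(2.87/10) = 1.936, G_3 = 10^(11.0/10) = 12.59
Friis cascade:
  F = 1.133 + (1.122 − 1)/0.8827 + (1.936 − 1)/26.05 = 1.307
NF = 10 log₁₀(1.307) = 1.16 dB

1.16 dB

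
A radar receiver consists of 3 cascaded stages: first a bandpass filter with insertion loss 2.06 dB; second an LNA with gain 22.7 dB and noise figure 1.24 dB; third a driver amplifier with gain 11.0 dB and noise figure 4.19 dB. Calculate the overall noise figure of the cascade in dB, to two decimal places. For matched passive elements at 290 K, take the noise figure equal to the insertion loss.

3.33 dB

Convert to linear (a loss of L dB is a gain of −L dB): F_i = 10^(NF_i/10), G_i = 10^(G_i,dB/10)
  Stage 1: F_1 = 10^(2.06/10) = 1.607, G_1 = 10^(−2.06/10) = 0.6223
  Stage 2: F_2 = 10^(1.24/10) = 1.330, G_2 = 10^(22.7/10) = 186.2
  Stage 3: F_3 = 10^(4.19/10) = 2.624, G_3 = 10^(11.0/10) = 12.59
Friis cascade:
  F = 1.607 + (1.330 − 1)/0.6223 + (2.624 − 1)/115.9 = 2.152
NF = 10 log₁₀(2.152) = 3.33 dB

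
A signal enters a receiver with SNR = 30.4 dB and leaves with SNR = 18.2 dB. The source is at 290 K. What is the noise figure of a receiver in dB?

12.2 dB

NF (dB) = SNR_in(dB) − SNR_out(dB) when the source is at T₀
NF = 30.4 − 18.2 = 12.2 dB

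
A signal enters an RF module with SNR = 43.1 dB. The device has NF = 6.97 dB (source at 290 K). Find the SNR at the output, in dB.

36.13 dB

By definition F = SNR_in/SNR_out, so in dB: SNR_out = SNR_in − NF
SNR_out = 43.1 − 6.97 = 36.13 dB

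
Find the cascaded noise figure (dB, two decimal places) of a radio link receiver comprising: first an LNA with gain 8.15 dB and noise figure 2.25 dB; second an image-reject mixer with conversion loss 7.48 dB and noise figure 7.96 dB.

Convert to linear (a loss of L dB is a gain of −L dB): F_i = 10^(NF_i/10), G_i = 10^(G_i,dB/10)
  Stage 1: F_1 = 10^(2.25/10) = 1.679, G_1 = 10^(8.15/10) = 6.531
  Stage 2: F_2 = 10^(7.96/10) = 6.252, G_2 = 10^(−7.48/10) = 0.1786
Friis cascade:
  F = 1.679 + (6.252 − 1)/6.531 = 2.483
NF = 10 log₁₀(2.483) = 3.95 dB

3.95 dB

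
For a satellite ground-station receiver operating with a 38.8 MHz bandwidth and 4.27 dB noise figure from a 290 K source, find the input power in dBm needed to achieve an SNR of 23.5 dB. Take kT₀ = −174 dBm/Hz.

−70.3 dBm

Sensitivity = −174 + 10 log₁₀(B) + NF + SNR_min
= −174 + 75.89 + 4.27 + 23.5
= −70.34 dBm → −70.3 dBm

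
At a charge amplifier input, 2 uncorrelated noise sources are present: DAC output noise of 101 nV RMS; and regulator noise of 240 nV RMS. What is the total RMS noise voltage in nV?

Uncorrelated sources add in power (mean-square): V_tot = √(ΣV_i²)
V_tot = √[(1.01×10⁻⁷)² + (2.40×10⁻⁷)²] = 2.60×10⁻⁷ V = 260 nV

260 nV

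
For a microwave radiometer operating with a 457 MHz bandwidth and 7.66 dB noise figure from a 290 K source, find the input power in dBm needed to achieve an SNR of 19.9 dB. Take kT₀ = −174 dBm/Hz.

−59.8 dBm

Sensitivity = −174 + 10 log₁₀(B) + NF + SNR_min
= −174 + 86.6 + 7.66 + 19.9
= −59.84 dBm → −59.8 dBm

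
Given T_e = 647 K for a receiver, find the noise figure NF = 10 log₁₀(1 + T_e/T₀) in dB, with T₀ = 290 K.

F = 1 + T_e/T₀ = 1 + 647/290 = 3.23103
NF = 10 log₁₀(3.23103) = 5.09 dB

5.09 dB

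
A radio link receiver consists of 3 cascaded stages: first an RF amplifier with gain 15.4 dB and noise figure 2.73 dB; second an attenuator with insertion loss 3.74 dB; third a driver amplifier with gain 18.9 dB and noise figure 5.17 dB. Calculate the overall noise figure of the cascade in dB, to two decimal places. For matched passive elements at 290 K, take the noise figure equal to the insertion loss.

3.16 dB

Convert to linear (a loss of L dB is a gain of −L dB): F_i = 10^(NF_i/10), G_i = 10^(G_i,dB/10)
  Stage 1: F_1 = 10^(2.73/10) = 1.875, G_1 = 10^(15.4/10) = 34.67
  Stage 2: F_2 = 10^(3.74/10) = 2.366, G_2 = 10^(−3.74/10) = 0.4227
  Stage 3: F_3 = 10^(5.17/10) = 3.289, G_3 = 10^(18.9/10) = 77.62
Friis cascade:
  F = 1.875 + (2.366 − 1)/34.67 + (3.289 − 1)/14.66 = 2.071
NF = 10 log₁₀(2.071) = 3.16 dB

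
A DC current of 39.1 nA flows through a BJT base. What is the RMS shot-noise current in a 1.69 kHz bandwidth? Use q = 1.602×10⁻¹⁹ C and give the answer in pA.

4.60 pA

I_n = √(2qI·B)
2qI·B = 2 × 1.602×10⁻¹⁹ × 3.91×10⁻⁸ × 1.69×10³ = 2.12×10⁻²³ A²
I_n = √(2.12×10⁻²³) = 4.60×10⁻¹² A = 4.60 pA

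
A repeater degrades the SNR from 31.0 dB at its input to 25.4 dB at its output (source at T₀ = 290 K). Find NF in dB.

NF (dB) = SNR_in(dB) − SNR_out(dB) when the source is at T₀
NF = 31.0 − 25.4 = 5.6 dB

5.6 dB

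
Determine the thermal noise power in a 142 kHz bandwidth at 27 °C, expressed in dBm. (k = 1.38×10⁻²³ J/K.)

−122.3 dBm

T = 27 °C + 273.15 = 300.15 K
P_n = kTB = 1.38×10⁻²³ × 300.15 × 1.42×10⁵ = 5.88×10⁻¹⁶ W
In dBm: 10 log₁₀(5.88×10⁻¹⁶ / 10⁻³) = −122.3 dBm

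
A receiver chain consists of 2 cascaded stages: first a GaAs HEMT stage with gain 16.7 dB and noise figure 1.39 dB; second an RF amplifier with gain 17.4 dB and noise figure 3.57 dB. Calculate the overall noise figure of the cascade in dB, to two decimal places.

Convert to linear (a loss of L dB is a gain of −L dB): F_i = 10^(NF_i/10), G_i = 10^(G_i,dB/10)
  Stage 1: F_1 = 10^(1.39/10) = 1.377, G_1 = 10^(16.7/10) = 46.77
  Stage 2: F_2 = 10^(3.57/10) = 2.275, G_2 = 10^(17.4/10) = 54.95
Friis cascade:
  F = 1.377 + (2.275 − 1)/46.77 = 1.404
NF = 10 log₁₀(1.404) = 1.48 dB

1.48 dB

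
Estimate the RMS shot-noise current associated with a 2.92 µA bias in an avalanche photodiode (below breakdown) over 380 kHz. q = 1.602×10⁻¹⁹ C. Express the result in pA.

596 pA

I_n = √(2qI·B)
2qI·B = 2 × 1.602×10⁻¹⁹ × 2.92×10⁻⁶ × 3.80×10⁵ = 3.56×10⁻¹⁹ A²
I_n = √(3.56×10⁻¹⁹) = 5.96×10⁻¹⁰ A = 596 pA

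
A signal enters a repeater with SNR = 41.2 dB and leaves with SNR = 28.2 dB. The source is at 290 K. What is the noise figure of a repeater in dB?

NF (dB) = SNR_in(dB) − SNR_out(dB) when the source is at T₀
NF = 41.2 − 28.2 = 13.0 dB

13.0 dB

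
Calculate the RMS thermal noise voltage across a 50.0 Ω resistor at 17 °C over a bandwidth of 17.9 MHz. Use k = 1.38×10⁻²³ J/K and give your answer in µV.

3.79 µV

T = 17 °C + 273.15 = 290.15 K
V_n = √(4kTRB)
4kTRB = 4 × 1.38×10⁻²³ × 290.15 × 5.00×10¹ × 1.79×10⁷ = 1.43×10⁻¹¹ V²
V_n = √(1.43×10⁻¹¹) = 3.79×10⁻⁶ V = 3.79 µV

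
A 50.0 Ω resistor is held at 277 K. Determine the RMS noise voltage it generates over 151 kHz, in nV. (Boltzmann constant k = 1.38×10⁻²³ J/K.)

V_n = √(4kTRB)
4kTRB = 4 × 1.38×10⁻²³ × 277 × 5.00×10¹ × 1.51×10⁵ = 1.15×10⁻¹³ V²
V_n = √(1.15×10⁻¹³) = 3.40×10⁻⁷ V = 340 nV

340 nV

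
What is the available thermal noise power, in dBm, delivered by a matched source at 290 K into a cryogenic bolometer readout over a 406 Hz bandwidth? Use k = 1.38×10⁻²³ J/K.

−147.9 dBm

P_n = kTB = 1.38×10⁻²³ × 290 × 4.06×10² = 1.62×10⁻¹⁸ W
In dBm: 10 log₁₀(1.62×10⁻¹⁸ / 10⁻³) = −147.9 dBm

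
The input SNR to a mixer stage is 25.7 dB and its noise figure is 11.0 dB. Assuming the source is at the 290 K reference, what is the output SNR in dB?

14.7 dB

By definition F = SNR_in/SNR_out, so in dB: SNR_out = SNR_in − NF
SNR_out = 25.7 − 11.0 = 14.7 dB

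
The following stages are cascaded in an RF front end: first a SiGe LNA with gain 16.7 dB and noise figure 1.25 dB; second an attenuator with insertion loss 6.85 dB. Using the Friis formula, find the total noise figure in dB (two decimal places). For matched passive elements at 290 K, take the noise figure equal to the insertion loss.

1.51 dB

Convert to linear (a loss of L dB is a gain of −L dB): F_i = 10^(NF_i/10), G_i = 10^(G_i,dB/10)
  Stage 1: F_1 = 10^(1.25/10) = 1.334, G_1 = 10^(16.7/10) = 46.77
  Stage 2: F_2 = 10^(6.85/10) = 4.842, G_2 = 10^(−6.85/10) = 0.2065
Friis cascade:
  F = 1.334 + (4.842 − 1)/46.77 = 1.416
NF = 10 log₁₀(1.416) = 1.51 dB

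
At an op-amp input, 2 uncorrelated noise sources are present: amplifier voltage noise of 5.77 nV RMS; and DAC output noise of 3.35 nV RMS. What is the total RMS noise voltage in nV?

6.67 nV

Uncorrelated sources add in power (mean-square): V_tot = √(ΣV_i²)
V_tot = √[(5.77×10⁻⁹)² + (3.35×10⁻⁹)²] = 6.67×10⁻⁹ V = 6.67 nV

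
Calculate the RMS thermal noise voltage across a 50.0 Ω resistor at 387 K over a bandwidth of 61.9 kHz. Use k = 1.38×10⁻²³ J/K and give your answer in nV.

257 nV

V_n = √(4kTRB)
4kTRB = 4 × 1.38×10⁻²³ × 387 × 5.00×10¹ × 6.19×10⁴ = 6.61×10⁻¹⁴ V²
V_n = √(6.61×10⁻¹⁴) = 2.57×10⁻⁷ V = 257 nV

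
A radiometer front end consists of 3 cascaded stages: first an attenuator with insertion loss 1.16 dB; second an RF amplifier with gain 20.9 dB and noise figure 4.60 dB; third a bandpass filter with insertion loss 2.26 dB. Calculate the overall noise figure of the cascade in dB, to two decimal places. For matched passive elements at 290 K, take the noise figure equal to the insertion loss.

5.77 dB

Convert to linear (a loss of L dB is a gain of −L dB): F_i = 10^(NF_i/10), G_i = 10^(G_i,dB/10)
  Stage 1: F_1 = 10^(1.16/10) = 1.306, G_1 = 10^(−1.16/10) = 0.7656
  Stage 2: F_2 = 10^(4.60/10) = 2.884, G_2 = 10^(20.9/10) = 123.0
  Stage 3: F_3 = 10^(2.26/10) = 1.683, G_3 = 10^(−2.26/10) = 0.5943
Friis cascade:
  F = 1.306 + (2.884 − 1)/0.7656 + (1.683 − 1)/94.19 = 3.774
NF = 10 log₁₀(3.774) = 5.77 dB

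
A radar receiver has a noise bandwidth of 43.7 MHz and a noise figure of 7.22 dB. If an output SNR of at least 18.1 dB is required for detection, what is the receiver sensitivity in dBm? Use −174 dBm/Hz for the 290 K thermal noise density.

Sensitivity = −174 + 10 log₁₀(B) + NF + SNR_min
= −174 + 76.4 + 7.22 + 18.1
= −72.28 dBm → −72.3 dBm

−72.3 dBm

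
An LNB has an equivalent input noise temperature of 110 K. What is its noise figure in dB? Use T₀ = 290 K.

F = 1 + T_e/T₀ = 1 + 110/290 = 1.37931
NF = 10 log₁₀(1.37931) = 1.40 dB

1.40 dB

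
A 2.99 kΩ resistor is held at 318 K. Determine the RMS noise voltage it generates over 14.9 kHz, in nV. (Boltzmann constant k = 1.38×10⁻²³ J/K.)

V_n = √(4kTRB)
4kTRB = 4 × 1.38×10⁻²³ × 318 × 2.99×10³ × 1.49×10⁴ = 7.82×10⁻¹³ V²
V_n = √(7.82×10⁻¹³) = 8.84×10⁻⁷ V = 884 nV

884 nV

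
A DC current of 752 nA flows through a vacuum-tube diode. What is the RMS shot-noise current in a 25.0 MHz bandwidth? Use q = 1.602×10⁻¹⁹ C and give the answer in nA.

I_n = √(2qI·B)
2qI·B = 2 × 1.602×10⁻¹⁹ × 7.52×10⁻⁷ × 2.50×10⁷ = 6.02×10⁻¹⁸ A²
I_n = √(6.02×10⁻¹⁸) = 2.45×10⁻⁹ A = 2.45 nA

2.45 nA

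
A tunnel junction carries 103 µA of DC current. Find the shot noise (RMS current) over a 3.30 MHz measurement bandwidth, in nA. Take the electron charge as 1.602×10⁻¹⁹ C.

I_n = √(2qI·B)
2qI·B = 2 × 1.602×10⁻¹⁹ × 1.03×10⁻⁴ × 3.30×10⁶ = 1.09×10⁻¹⁶ A²
I_n = √(1.09×10⁻¹⁶) = 1.04×10⁻⁸ A = 10.4 nA

10.4 nA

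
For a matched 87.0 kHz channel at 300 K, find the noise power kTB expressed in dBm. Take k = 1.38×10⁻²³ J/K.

P_n = kTB = 1.38×10⁻²³ × 300 × 8.70×10⁴ = 3.60×10⁻¹⁶ W
In dBm: 10 log₁₀(3.60×10⁻¹⁶ / 10⁻³) = −124.4 dBm

−124.4 dBm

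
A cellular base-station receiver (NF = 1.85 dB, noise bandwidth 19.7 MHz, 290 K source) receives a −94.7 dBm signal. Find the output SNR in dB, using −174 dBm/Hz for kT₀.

Noise floor: N = −174 + 10 log₁₀(B) + NF
10 log₁₀(1.97×10⁷) = 72.94 dB
N = −174 + 72.94 + 1.85 = −99.21 dBm
SNR = P_sig − N = −94.7 − (−99.21) = 4.51 dB → 4.5 dB

4.5 dB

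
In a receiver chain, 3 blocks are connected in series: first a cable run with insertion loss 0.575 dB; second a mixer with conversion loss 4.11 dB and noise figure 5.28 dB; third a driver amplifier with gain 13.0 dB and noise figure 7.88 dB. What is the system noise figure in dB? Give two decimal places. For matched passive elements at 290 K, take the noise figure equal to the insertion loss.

Convert to linear (a loss of L dB is a gain of −L dB): F_i = 10^(NF_i/10), G_i = 10^(G_i,dB/10)
  Stage 1: F_1 = 10^(0.575/10) = 1.142, G_1 = 10^(−0.575/10) = 0.8760
  Stage 2: F_2 = 10^(5.28/10) = 3.373, G_2 = 10^(−4.11/10) = 0.3882
  Stage 3: F_3 = 10^(7.88/10) = 6.138, G_3 = 10^(13.0/10) = 19.95
Friis cascade:
  F = 1.142 + (3.373 − 1)/0.8760 + (6.138 − 1)/0.3400 = 18.96
NF = 10 log₁₀(18.96) = 12.78 dB

12.78 dB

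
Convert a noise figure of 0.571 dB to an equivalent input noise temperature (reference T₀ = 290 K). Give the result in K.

40.7 K

F = 10^(0.571/10) = 1.14051
T_e = (F − 1)·T₀ = (1.14051 − 1) × 290 = 40.7 K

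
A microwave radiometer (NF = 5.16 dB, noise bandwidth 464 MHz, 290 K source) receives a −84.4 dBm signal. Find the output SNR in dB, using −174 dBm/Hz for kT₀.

−2.2 dB

Noise floor: N = −174 + 10 log₁₀(B) + NF
10 log₁₀(4.64×10⁸) = 86.67 dB
N = −174 + 86.67 + 5.16 = −82.17 dBm
SNR = P_sig − N = −84.4 − (−82.17) = −2.23 dB → −2.2 dB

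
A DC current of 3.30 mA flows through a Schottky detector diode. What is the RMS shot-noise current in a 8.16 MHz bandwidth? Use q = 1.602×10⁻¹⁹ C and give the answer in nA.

I_n = √(2qI·B)
2qI·B = 2 × 1.602×10⁻¹⁹ × 3.30×10⁻³ × 8.16×10⁶ = 8.63×10⁻¹⁵ A²
I_n = √(8.63×10⁻¹⁵) = 9.29×10⁻⁸ A = 92.9 nA

92.9 nA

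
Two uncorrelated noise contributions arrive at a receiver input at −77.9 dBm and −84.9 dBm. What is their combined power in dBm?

−77.1 dBm

Convert to linear, add, convert back:
P₁ = 1.62×10⁻¹¹ W, P₂ = 3.24×10⁻¹² W
P_tot = 1.95×10⁻¹¹ W → 10 log₁₀(P_tot / 10⁻³) = −77.1 dBm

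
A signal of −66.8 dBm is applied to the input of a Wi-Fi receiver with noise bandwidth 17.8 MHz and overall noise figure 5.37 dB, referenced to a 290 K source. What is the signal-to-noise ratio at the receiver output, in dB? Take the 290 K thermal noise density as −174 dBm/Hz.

Noise floor: N = −174 + 10 log₁₀(B) + NF
10 log₁₀(1.78×10⁷) = 72.5 dB
N = −174 + 72.5 + 5.37 = −96.13 dBm
SNR = P_sig − N = −66.8 − (−96.13) = 29.33 dB → 29.3 dB

29.3 dB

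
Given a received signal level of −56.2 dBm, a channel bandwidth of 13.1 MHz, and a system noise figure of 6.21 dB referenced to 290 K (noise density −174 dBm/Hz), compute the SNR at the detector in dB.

40.4 dB

Noise floor: N = −174 + 10 log₁₀(B) + NF
10 log₁₀(1.31×10⁷) = 71.17 dB
N = −174 + 71.17 + 6.21 = −96.62 dBm
SNR = P_sig − N = −56.2 − (−96.62) = 40.42 dB → 40.4 dB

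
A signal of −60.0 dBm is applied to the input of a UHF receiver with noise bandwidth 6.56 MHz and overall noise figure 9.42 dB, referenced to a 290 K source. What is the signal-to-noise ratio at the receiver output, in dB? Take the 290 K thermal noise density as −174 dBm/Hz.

36.4 dB

Noise floor: N = −174 + 10 log₁₀(B) + NF
10 log₁₀(6.56×10⁶) = 68.17 dB
N = −174 + 68.17 + 9.42 = −96.41 dBm
SNR = P_sig − N = −60.0 − (−96.41) = 36.41 dB → 36.4 dB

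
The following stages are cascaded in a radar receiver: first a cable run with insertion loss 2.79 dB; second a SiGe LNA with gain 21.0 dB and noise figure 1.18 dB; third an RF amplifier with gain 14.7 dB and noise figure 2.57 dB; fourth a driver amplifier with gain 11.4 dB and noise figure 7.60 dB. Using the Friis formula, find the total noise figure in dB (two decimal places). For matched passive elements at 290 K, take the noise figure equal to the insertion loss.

4.00 dB

Convert to linear (a loss of L dB is a gain of −L dB): F_i = 10^(NF_i/10), G_i = 10^(G_i,dB/10)
  Stage 1: F_1 = 10^(2.79/10) = 1.901, G_1 = 10^(−2.79/10) = 0.5260
  Stage 2: F_2 = 10^(1.18/10) = 1.312, G_2 = 10^(21.0/10) = 125.9
  Stage 3: F_3 = 10^(2.57/10) = 1.807, G_3 = 10^(14.7/10) = 29.51
  Stage 4: F_4 = 10^(7.60/10) = 5.754, G_4 = 10^(11.4/10) = 13.80
Friis cascade:
  F = 1.901 + (1.312 − 1)/0.5260 + (1.807 − 1)/66.22 + (5.754 − 1)/1954 = 2.509
NF = 10 log₁₀(2.509) = 4.00 dB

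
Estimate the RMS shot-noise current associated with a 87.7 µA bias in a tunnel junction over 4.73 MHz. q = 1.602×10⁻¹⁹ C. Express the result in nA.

11.5 nA

I_n = √(2qI·B)
2qI·B = 2 × 1.602×10⁻¹⁹ × 8.77×10⁻⁵ × 4.73×10⁶ = 1.33×10⁻¹⁶ A²
I_n = √(1.33×10⁻¹⁶) = 1.15×10⁻⁸ A = 11.5 nA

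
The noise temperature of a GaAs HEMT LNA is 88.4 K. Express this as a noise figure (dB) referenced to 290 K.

F = 1 + T_e/T₀ = 1 + 88.4/290 = 1.30483
NF = 10 log₁₀(1.30483) = 1.16 dB

1.16 dB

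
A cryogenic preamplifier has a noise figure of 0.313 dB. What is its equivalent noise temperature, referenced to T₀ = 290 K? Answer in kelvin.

21.7 K

F = 10^(0.313/10) = 1.07473
T_e = (F − 1)·T₀ = (1.07473 − 1) × 290 = 21.7 K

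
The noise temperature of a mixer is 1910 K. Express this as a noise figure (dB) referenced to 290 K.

F = 1 + T_e/T₀ = 1 + 1910/290 = 7.58621
NF = 10 log₁₀(7.58621) = 8.80 dB

8.80 dB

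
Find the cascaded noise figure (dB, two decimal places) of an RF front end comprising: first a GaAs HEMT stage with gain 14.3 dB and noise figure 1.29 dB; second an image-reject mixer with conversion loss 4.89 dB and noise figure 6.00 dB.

1.63 dB

Convert to linear (a loss of L dB is a gain of −L dB): F_i = 10^(NF_i/10), G_i = 10^(G_i,dB/10)
  Stage 1: F_1 = 10^(1.29/10) = 1.346, G_1 = 10^(14.3/10) = 26.92
  Stage 2: F_2 = 10^(6.00/10) = 3.981, G_2 = 10^(−4.89/10) = 0.3243
Friis cascade:
  F = 1.346 + (3.981 − 1)/26.92 = 1.457
NF = 10 log₁₀(1.457) = 1.63 dB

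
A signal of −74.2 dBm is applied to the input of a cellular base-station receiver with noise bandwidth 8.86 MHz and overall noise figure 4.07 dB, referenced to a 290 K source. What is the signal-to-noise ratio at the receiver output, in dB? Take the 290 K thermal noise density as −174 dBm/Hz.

26.3 dB

Noise floor: N = −174 + 10 log₁₀(B) + NF
10 log₁₀(8.86×10⁶) = 69.47 dB
N = −174 + 69.47 + 4.07 = −100.46 dBm
SNR = P_sig − N = −74.2 − (−100.46) = 26.26 dB → 26.3 dB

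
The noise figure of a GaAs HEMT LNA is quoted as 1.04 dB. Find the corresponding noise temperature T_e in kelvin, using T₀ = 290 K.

F = 10^(1.04/10) = 1.27057
T_e = (F − 1)·T₀ = (1.27057 − 1) × 290 = 78.5 K

78.5 K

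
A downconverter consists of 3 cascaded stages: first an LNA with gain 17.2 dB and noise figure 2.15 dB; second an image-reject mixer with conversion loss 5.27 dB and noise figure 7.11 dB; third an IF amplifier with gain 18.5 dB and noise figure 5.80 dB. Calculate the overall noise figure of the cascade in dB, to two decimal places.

2.79 dB

Convert to linear (a loss of L dB is a gain of −L dB): F_i = 10^(NF_i/10), G_i = 10^(G_i,dB/10)
  Stage 1: F_1 = 10^(2.15/10) = 1.641, G_1 = 10^(17.2/10) = 52.48
  Stage 2: F_2 = 10^(7.11/10) = 5.140, G_2 = 10^(−5.27/10) = 0.2972
  Stage 3: F_3 = 10^(5.80/10) = 3.802, G_3 = 10^(18.5/10) = 70.79
Friis cascade:
  F = 1.641 + (5.140 − 1)/52.48 + (3.802 − 1)/15.60 = 1.899
NF = 10 log₁₀(1.899) = 2.79 dB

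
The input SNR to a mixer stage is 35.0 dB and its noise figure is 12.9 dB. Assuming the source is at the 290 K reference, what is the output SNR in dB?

22.1 dB

By definition F = SNR_in/SNR_out, so in dB: SNR_out = SNR_in − NF
SNR_out = 35.0 − 12.9 = 22.1 dB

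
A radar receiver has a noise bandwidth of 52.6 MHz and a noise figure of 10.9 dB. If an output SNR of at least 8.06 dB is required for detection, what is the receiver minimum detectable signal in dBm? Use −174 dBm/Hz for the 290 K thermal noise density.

−77.8 dBm

Sensitivity = −174 + 10 log₁₀(B) + NF + SNR_min
= −174 + 77.21 + 10.9 + 8.06
= −77.83 dBm → −77.8 dBm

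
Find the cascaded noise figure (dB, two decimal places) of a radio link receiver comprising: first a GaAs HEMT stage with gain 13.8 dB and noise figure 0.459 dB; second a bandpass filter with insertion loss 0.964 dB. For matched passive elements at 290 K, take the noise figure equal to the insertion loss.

0.50 dB

Convert to linear (a loss of L dB is a gain of −L dB): F_i = 10^(NF_i/10), G_i = 10^(G_i,dB/10)
  Stage 1: F_1 = 10^(0.459/10) = 1.111, G_1 = 10^(13.8/10) = 23.99
  Stage 2: F_2 = 10^(0.964/10) = 1.249, G_2 = 10^(−0.964/10) = 0.8009
Friis cascade:
  F = 1.111 + (1.249 − 1)/23.99 = 1.122
NF = 10 log₁₀(1.122) = 0.50 dB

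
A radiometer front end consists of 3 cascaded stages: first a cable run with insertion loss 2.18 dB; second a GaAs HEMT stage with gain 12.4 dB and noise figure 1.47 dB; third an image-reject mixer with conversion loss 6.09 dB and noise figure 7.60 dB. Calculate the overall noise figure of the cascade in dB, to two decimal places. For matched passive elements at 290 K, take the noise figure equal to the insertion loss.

Convert to linear (a loss of L dB is a gain of −L dB): F_i = 10^(NF_i/10), G_i = 10^(G_i,dB/10)
  Stage 1: F_1 = 10^(2.18/10) = 1.652, G_1 = 10^(−2.18/10) = 0.6053
  Stage 2: F_2 = 10^(1.47/10) = 1.403, G_2 = 10^(12.4/10) = 17.38
  Stage 3: F_3 = 10^(7.60/10) = 5.754, G_3 = 10^(−6.09/10) = 0.2460
Friis cascade:
  F = 1.652 + (1.403 − 1)/0.6053 + (5.754 − 1)/10.52 = 2.769
NF = 10 log₁₀(2.769) = 4.42 dB

4.42 dB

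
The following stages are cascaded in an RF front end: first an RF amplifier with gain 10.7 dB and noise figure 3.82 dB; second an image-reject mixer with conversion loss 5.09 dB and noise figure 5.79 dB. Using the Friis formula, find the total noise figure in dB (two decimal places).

4.23 dB

Convert to linear (a loss of L dB is a gain of −L dB): F_i = 10^(NF_i/10), G_i = 10^(G_i,dB/10)
  Stage 1: F_1 = 10^(3.82/10) = 2.410, G_1 = 10^(10.7/10) = 11.75
  Stage 2: F_2 = 10^(5.79/10) = 3.793, G_2 = 10^(−5.09/10) = 0.3097
Friis cascade:
  F = 2.410 + (3.793 − 1)/11.75 = 2.648
NF = 10 log₁₀(2.648) = 4.23 dB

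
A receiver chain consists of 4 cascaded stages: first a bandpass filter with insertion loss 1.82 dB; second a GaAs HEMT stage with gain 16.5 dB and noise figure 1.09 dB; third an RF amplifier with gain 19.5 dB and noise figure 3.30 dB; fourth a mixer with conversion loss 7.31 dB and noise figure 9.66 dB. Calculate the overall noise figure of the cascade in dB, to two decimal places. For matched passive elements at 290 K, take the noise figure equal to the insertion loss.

3.00 dB

Convert to linear (a loss of L dB is a gain of −L dB): F_i = 10^(NF_i/10), G_i = 10^(G_i,dB/10)
  Stage 1: F_1 = 10^(1.82/10) = 1.521, G_1 = 10^(−1.82/10) = 0.6577
  Stage 2: F_2 = 10^(1.09/10) = 1.285, G_2 = 10^(16.5/10) = 44.67
  Stage 3: F_3 = 10^(3.30/10) = 2.138, G_3 = 10^(19.5/10) = 89.13
  Stage 4: F_4 = 10^(9.66/10) = 9.247, G_4 = 10^(−7.31/10) = 0.1858
Friis cascade:
  F = 1.521 + (1.285 − 1)/0.6577 + (2.138 − 1)/29.38 + (9.247 − 1)/2618 = 1.996
NF = 10 log₁₀(1.996) = 3.00 dB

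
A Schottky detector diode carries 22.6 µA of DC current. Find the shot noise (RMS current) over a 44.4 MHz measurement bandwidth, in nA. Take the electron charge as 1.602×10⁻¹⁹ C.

I_n = √(2qI·B)
2qI·B = 2 × 1.602×10⁻¹⁹ × 2.26×10⁻⁵ × 4.44×10⁷ = 3.22×10⁻¹⁶ A²
I_n = √(3.22×10⁻¹⁶) = 1.79×10⁻⁸ A = 17.9 nA

17.9 nA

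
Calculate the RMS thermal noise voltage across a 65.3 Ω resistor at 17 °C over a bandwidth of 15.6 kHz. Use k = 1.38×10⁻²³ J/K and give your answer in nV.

T = 17 °C + 273.15 = 290.15 K
V_n = √(4kTRB)
4kTRB = 4 × 1.38×10⁻²³ × 290.15 × 6.53×10¹ × 1.56×10⁴ = 1.63×10⁻¹⁴ V²
V_n = √(1.63×10⁻¹⁴) = 1.28×10⁻⁷ V = 128 nV

128 nV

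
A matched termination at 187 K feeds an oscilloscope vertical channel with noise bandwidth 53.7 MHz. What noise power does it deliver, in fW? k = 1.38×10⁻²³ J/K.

139 fW

P_n = kTB = 1.38×10⁻²³ × 187 × 5.37×10⁷ = 1.39×10⁻¹³ W = 139 fW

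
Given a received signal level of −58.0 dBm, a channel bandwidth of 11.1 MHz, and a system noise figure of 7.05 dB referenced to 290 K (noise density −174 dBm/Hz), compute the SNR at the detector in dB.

Noise floor: N = −174 + 10 log₁₀(B) + NF
10 log₁₀(1.11×10⁷) = 70.45 dB
N = −174 + 70.45 + 7.05 = −96.50 dBm
SNR = P_sig − N = −58.0 − (−96.50) = 38.50 dB → 38.5 dB

38.5 dB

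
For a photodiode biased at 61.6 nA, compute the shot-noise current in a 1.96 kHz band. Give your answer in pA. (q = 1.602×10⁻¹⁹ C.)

I_n = √(2qI·B)
2qI·B = 2 × 1.602×10⁻¹⁹ × 6.16×10⁻⁸ × 1.96×10³ = 3.87×10⁻²³ A²
I_n = √(3.87×10⁻²³) = 6.22×10⁻¹² A = 6.22 pA

6.22 pA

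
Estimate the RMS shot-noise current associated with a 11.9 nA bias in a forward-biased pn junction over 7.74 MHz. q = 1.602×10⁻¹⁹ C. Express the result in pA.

172 pA

I_n = √(2qI·B)
2qI·B = 2 × 1.602×10⁻¹⁹ × 1.19×10⁻⁸ × 7.74×10⁶ = 2.95×10⁻²⁰ A²
I_n = √(2.95×10⁻²⁰) = 1.72×10⁻¹⁰ A = 172 pA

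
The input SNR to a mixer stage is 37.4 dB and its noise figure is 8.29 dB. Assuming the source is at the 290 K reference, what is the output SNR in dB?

By definition F = SNR_in/SNR_out, so in dB: SNR_out = SNR_in − NF
SNR_out = 37.4 − 8.29 = 29.11 dB

29.11 dB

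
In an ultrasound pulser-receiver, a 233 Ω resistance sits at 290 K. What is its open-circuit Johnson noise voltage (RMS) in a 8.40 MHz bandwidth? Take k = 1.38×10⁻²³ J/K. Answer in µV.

V_n = √(4kTRB)
4kTRB = 4 × 1.38×10⁻²³ × 290 × 2.33×10² × 8.40×10⁶ = 3.13×10⁻¹¹ V²
V_n = √(3.13×10⁻¹¹) = 5.60×10⁻⁶ V = 5.60 µV

5.60 µV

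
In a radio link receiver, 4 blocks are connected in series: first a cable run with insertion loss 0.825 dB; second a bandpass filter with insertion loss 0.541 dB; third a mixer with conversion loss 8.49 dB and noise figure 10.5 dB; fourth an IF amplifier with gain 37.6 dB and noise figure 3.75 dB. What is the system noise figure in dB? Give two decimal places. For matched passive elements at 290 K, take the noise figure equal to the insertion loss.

14.57 dB

Convert to linear (a loss of L dB is a gain of −L dB): F_i = 10^(NF_i/10), G_i = 10^(G_i,dB/10)
  Stage 1: F_1 = 10^(0.825/10) = 1.209, G_1 = 10^(−0.825/10) = 0.8270
  Stage 2: F_2 = 10^(0.541/10) = 1.133, G_2 = 10^(−0.541/10) = 0.8829
  Stage 3: F_3 = 10^(10.5/10) = 11.22, G_3 = 10^(−8.49/10) = 0.1416
  Stage 4: F_4 = 10^(3.75/10) = 2.371, G_4 = 10^(37.6/10) = 5754
Friis cascade:
  F = 1.209 + (1.133 − 1)/0.8270 + (11.22 − 1)/0.7301 + (2.371 − 1)/0.1034 = 28.63
NF = 10 log₁₀(28.63) = 14.57 dB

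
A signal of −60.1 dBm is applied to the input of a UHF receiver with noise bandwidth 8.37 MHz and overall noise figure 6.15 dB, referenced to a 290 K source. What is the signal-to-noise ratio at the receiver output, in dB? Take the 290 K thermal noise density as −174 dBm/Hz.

38.5 dB

Noise floor: N = −174 + 10 log₁₀(B) + NF
10 log₁₀(8.37×10⁶) = 69.23 dB
N = −174 + 69.23 + 6.15 = −98.62 dBm
SNR = P_sig − N = −60.1 − (−98.62) = 38.52 dB → 38.5 dB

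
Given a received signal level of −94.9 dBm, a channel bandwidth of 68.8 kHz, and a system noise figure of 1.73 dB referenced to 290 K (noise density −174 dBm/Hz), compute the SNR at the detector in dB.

29.0 dB

Noise floor: N = −174 + 10 log₁₀(B) + NF
10 log₁₀(6.88×10⁴) = 48.38 dB
N = −174 + 48.38 + 1.73 = −123.89 dBm
SNR = P_sig − N = −94.9 − (−123.89) = 28.99 dB → 29.0 dB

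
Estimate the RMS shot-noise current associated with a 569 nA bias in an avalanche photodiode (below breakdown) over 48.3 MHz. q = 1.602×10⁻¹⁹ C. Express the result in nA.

2.97 nA

I_n = √(2qI·B)
2qI·B = 2 × 1.602×10⁻¹⁹ × 5.69×10⁻⁷ × 4.83×10⁷ = 8.81×10⁻¹⁸ A²
I_n = √(8.81×10⁻¹⁸) = 2.97×10⁻⁹ A = 2.97 nA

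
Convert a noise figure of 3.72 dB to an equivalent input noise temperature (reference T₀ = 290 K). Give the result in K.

393 K

F = 10^(3.72/10) = 2.35505
T_e = (F − 1)·T₀ = (2.35505 − 1) × 290 = 393 K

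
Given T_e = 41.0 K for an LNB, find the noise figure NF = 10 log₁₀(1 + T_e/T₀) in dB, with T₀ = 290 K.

F = 1 + T_e/T₀ = 1 + 41.0/290 = 1.14138
NF = 10 log₁₀(1.14138) = 0.574 dB

0.574 dB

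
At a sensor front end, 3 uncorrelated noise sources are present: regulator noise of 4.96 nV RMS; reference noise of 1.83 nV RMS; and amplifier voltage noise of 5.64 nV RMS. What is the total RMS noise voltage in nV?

7.73 nV

Uncorrelated sources add in power (mean-square): V_tot = √(ΣV_i²)
V_tot = √[(4.96×10⁻⁹)² + (1.83×10⁻⁹)² + (5.64×10⁻⁹)²] = 7.73×10⁻⁹ V = 7.73 nV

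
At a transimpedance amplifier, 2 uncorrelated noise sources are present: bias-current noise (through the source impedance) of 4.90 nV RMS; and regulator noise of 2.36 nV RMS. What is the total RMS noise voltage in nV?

5.44 nV

Uncorrelated sources add in power (mean-square): V_tot = √(ΣV_i²)
V_tot = √[(4.90×10⁻⁹)² + (2.36×10⁻⁹)²] = 5.44×10⁻⁹ V = 5.44 nV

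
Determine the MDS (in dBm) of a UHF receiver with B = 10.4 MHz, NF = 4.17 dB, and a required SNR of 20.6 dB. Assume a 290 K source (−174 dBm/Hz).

Sensitivity = −174 + 10 log₁₀(B) + NF + SNR_min
= −174 + 70.17 + 4.17 + 20.6
= −79.06 dBm → −79.1 dBm

−79.1 dBm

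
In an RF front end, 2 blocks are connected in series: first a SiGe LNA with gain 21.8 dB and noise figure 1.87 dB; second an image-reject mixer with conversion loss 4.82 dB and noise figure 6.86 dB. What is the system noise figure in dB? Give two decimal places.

Convert to linear (a loss of L dB is a gain of −L dB): F_i = 10^(NF_i/10), G_i = 10^(G_i,dB/10)
  Stage 1: F_1 = 10^(1.87/10) = 1.538, G_1 = 10^(21.8/10) = 151.4
  Stage 2: F_2 = 10^(6.86/10) = 4.853, G_2 = 10^(−4.82/10) = 0.3296
Friis cascade:
  F = 1.538 + (4.853 − 1)/151.4 = 1.564
NF = 10 log₁₀(1.564) = 1.94 dB

1.94 dB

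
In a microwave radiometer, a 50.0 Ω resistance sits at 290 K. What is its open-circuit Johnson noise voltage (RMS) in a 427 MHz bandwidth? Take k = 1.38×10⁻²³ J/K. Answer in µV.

V_n = √(4kTRB)
4kTRB = 4 × 1.38×10⁻²³ × 290 × 5.00×10¹ × 4.27×10⁸ = 3.42×10⁻¹⁰ V²
V_n = √(3.42×10⁻¹⁰) = 1.85×10⁻⁵ V = 18.5 µV

18.5 µV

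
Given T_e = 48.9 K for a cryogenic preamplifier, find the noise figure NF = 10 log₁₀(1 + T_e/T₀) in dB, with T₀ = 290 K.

0.677 dB

F = 1 + T_e/T₀ = 1 + 48.9/290 = 1.16862
NF = 10 log₁₀(1.16862) = 0.677 dB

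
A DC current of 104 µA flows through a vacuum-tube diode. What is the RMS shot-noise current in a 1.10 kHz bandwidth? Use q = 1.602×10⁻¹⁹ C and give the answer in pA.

191 pA

I_n = √(2qI·B)
2qI·B = 2 × 1.602×10⁻¹⁹ × 1.04×10⁻⁴ × 1.10×10³ = 3.67×10⁻²⁰ A²
I_n = √(3.67×10⁻²⁰) = 1.91×10⁻¹⁰ A = 191 pA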